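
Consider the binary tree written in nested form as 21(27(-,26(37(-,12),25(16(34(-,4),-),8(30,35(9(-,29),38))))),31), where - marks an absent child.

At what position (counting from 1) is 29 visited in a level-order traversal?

Level-order visits nodes level by level from the root, left to right within each level.
Level 0: 21
Level 1: 27, 31
Level 2: 26
Level 3: 37, 25
Level 4: 12, 16, 8
Level 5: 34, 30, 35
Level 6: 4, 9, 38
Level 7: 29
Full level-order sequence: 21, 27, 31, 26, 37, 25, 12, 16, 8, 34, 30, 35, 4, 9, 38, 29.

16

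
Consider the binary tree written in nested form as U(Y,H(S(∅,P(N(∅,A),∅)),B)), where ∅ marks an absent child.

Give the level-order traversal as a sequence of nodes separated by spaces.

U Y H S B P N A

Level-order visits nodes level by level from the root, left to right within each level.
Level 0: U
Level 1: Y, H
Level 2: S, B
Level 3: P
Level 4: N
Level 5: A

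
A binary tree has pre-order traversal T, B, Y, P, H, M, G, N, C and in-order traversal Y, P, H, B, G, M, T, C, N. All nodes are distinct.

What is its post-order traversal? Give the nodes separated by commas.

The first element of pre-order is the root; it splits in-order into left and right subtrees.
Root T: left subtree has 6 nodes {Y, P, H, B, G, M}, right has 2 {C, N}.
  Root B: left subtree has 3 nodes {Y, P, H}, right has 2 {G, M}.
    Root Y: left subtree has 0 nodes { }, right has 2 {P, H}.
      Root P: left subtree has 0 nodes { }, right has 1 {H}.
    Root M: left subtree has 1 node {G}, right has 0 { }.
  Root N: left subtree has 1 node {C}, right has 0 { }.

H, P, Y, G, M, B, C, N, T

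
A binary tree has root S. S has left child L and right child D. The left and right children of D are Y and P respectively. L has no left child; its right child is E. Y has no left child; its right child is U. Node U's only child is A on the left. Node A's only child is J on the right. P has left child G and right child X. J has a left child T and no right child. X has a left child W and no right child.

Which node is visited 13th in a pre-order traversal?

Pre-order visits the node, then its left subtree, then its right subtree.
Visit S.
At S: go left to L.
  Visit L.
  At L: no left child.
  At L: go right to E.
    E is a leaf — visit E.
At S: go right to D.
  Visit D.
  At D: go left to Y.
    Visit Y.
    At Y: no left child.
    At Y: go right to U.
      Visit U.
      At U: go left to A.
        Visit A.
        At A: no left child.
        At A: go right to J.
          Visit J.
          At J: go left to T.
            T is a leaf — visit T.
          At J: no right child.
      At U: no right child.
  At D: go right to P.
    Visit P.
    At P: go left to G.
      G is a leaf — visit G.
    At P: go right to X.
      Visit X.
      At X: go left to W.
        W is a leaf — visit W.
      At X: no right child.
Full pre-order sequence: S, L, E, D, Y, U, A, J, T, P, G, X, W.

W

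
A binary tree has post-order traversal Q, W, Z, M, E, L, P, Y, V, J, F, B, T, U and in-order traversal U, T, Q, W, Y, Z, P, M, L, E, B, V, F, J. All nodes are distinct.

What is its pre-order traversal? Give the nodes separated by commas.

The last element of post-order is the root; it splits in-order into left and right subtrees.
Root U: left subtree has 0 nodes { }, right has 13 {T, Q, W, Y, Z, P, M, L, E, B, V, F, J}.
  Root T: left subtree has 0 nodes { }, right has 12 {Q, W, Y, Z, P, M, L, E, B, V, F, J}.
    Root B: left subtree has 8 nodes {Q, W, Y, Z, P, M, L, E}, right has 3 {V, F, J}.
      Root Y: left subtree has 2 nodes {Q, W}, right has 5 {Z, P, M, L, E}.
        Root W: left subtree has 1 node {Q}, right has 0 { }.
        Root P: left subtree has 1 node {Z}, right has 3 {M, L, E}.
          Root L: left subtree has 1 node {M}, right has 1 {E}.
      Root F: left subtree has 1 node {V}, right has 1 {J}.

U, T, B, Y, W, Q, P, Z, L, M, E, F, V, J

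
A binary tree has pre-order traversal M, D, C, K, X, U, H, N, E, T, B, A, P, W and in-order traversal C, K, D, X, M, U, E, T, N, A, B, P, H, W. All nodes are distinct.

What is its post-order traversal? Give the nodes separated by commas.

The first element of pre-order is the root; it splits in-order into left and right subtrees.
Root M: left subtree has 4 nodes {C, K, D, X}, right has 9 {U, E, T, N, A, B, P, H, W}.
  Root D: left subtree has 2 nodes {C, K}, right has 1 {X}.
    Root C: left subtree has 0 nodes { }, right has 1 {K}.
  Root U: left subtree has 0 nodes { }, right has 8 {E, T, N, A, B, P, H, W}.
    Root H: left subtree has 6 nodes {E, T, N, A, B, P}, right has 1 {W}.
      Root N: left subtree has 2 nodes {E, T}, right has 3 {A, B, P}.
        Root E: left subtree has 0 nodes { }, right has 1 {T}.
        Root B: left subtree has 1 node {A}, right has 1 {P}.

K, C, X, D, T, E, A, P, B, N, W, H, U, M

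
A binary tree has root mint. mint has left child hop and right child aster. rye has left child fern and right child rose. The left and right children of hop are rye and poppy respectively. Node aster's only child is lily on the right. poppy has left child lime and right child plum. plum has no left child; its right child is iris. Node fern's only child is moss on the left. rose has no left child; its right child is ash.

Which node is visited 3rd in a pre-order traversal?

Pre-order visits the node, then its left subtree, then its right subtree.
Visit mint.
At mint: go left to hop.
  Visit hop.
  At hop: go left to rye.
    Visit rye.
    At rye: go left to fern.
      Visit fern.
      At fern: go left to moss.
        moss is a leaf — visit moss.
      At fern: no right child.
    At rye: go right to rose.
      Visit rose.
      At rose: no left child.
      At rose: go right to ash.
        ash is a leaf — visit ash.
  At hop: go right to poppy.
    Visit poppy.
    At poppy: go left to lime.
      lime is a leaf — visit lime.
    At poppy: go right to plum.
      Visit plum.
      At plum: no left child.
      At plum: go right to iris.
        iris is a leaf — visit iris.
At mint: go right to aster.
  Visit aster.
  At aster: no left child.
  At aster: go right to lily.
    lily is a leaf — visit lily.
Full pre-order sequence: mint, hop, rye, fern, moss, rose, ash, poppy, lime, plum, iris, aster, lily.

rye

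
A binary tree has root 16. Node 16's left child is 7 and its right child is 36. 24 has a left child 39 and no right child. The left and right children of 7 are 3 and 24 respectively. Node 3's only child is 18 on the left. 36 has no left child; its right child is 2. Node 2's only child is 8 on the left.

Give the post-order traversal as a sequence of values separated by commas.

18, 3, 39, 24, 7, 8, 2, 36, 16

Post-order visits the left subtree, then the right subtree, then the node.
At 16: go left to 7.
  At 7: go left to 3.
    At 3: go left to 18.
      18 is a leaf — visit 18.
    At 3: no right child.
    Visit 3.
  At 7: go right to 24.
    At 24: go left to 39.
      39 is a leaf — visit 39.
    At 24: no right child.
    Visit 24.
  Visit 7.
At 16: go right to 36.
  At 36: no left child.
  At 36: go right to 2.
    At 2: go left to 8.
      8 is a leaf — visit 8.
    At 2: no right child.
    Visit 2.
  Visit 36.
Visit 16.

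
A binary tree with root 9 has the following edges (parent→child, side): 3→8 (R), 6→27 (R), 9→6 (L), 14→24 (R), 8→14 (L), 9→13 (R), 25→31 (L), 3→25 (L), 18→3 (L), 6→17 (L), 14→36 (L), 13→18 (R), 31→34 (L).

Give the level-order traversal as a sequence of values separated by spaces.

9 6 13 17 27 18 3 25 8 31 14 34 36 24

Level-order visits nodes level by level from the root, left to right within each level.
Level 0: 9
Level 1: 6, 13
Level 2: 17, 27, 18
Level 3: 3
Level 4: 25, 8
Level 5: 31, 14
Level 6: 34, 36, 24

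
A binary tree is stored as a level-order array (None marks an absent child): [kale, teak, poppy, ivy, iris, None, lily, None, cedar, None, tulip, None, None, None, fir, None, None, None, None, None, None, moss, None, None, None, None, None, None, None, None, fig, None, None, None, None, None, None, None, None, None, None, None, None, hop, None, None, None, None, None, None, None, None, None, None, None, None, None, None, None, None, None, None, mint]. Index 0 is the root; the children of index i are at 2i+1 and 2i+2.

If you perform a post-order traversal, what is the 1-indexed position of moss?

4

Post-order visits the left subtree, then the right subtree, then the node.
At kale: go left to teak.
  At teak: go left to ivy.
    At ivy: no left child.
    At ivy: go right to cedar.
      cedar is a leaf — visit cedar.
    Visit ivy.
  At teak: go right to iris.
    At iris: no left child.
    At iris: go right to tulip.
      At tulip: go left to moss.
        At moss: go left to hop.
          hop is a leaf — visit hop.
        At moss: no right child.
        Visit moss.
      At tulip: no right child.
      Visit tulip.
    Visit iris.
  Visit teak.
At kale: go right to poppy.
  At poppy: no left child.
  At poppy: go right to lily.
    At lily: no left child.
    At lily: go right to fir.
      At fir: no left child.
      At fir: go right to fig.
        At fig: no left child.
        At fig: go right to mint.
          mint is a leaf — visit mint.
        Visit fig.
      Visit fir.
    Visit lily.
  Visit poppy.
Visit kale.
Full post-order sequence: cedar, ivy, hop, moss, tulip, iris, teak, mint, fig, fir, lily, poppy, kale.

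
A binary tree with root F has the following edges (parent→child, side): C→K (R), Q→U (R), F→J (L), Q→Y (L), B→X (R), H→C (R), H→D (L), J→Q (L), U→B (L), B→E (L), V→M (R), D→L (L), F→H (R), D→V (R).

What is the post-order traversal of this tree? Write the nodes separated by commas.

Post-order visits the left subtree, then the right subtree, then the node.
At F: go left to J.
  At J: go left to Q.
    At Q: go left to Y.
      Y is a leaf — visit Y.
    At Q: go right to U.
      At U: go left to B.
        At B: go left to E.
          E is a leaf — visit E.
        At B: go right to X.
          X is a leaf — visit X.
        Visit B.
      At U: no right child.
      Visit U.
    Visit Q.
  At J: no right child.
  Visit J.
At F: go right to H.
  At H: go left to D.
    At D: go left to L.
      L is a leaf — visit L.
    At D: go right to V.
      At V: no left child.
      At V: go right to M.
        M is a leaf — visit M.
      Visit V.
    Visit D.
  At H: go right to C.
    At C: no left child.
    At C: go right to K.
      K is a leaf — visit K.
    Visit C.
  Visit H.
Visit F.

Y, E, X, B, U, Q, J, L, M, V, D, K, C, H, F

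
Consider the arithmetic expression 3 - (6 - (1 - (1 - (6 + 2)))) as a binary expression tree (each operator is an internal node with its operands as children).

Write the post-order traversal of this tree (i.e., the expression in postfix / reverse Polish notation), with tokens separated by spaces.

3 6 1 1 6 2 + - - - -

Post-order on an expression tree gives postfix notation: for each operator, emit left operand, right operand, then the operator.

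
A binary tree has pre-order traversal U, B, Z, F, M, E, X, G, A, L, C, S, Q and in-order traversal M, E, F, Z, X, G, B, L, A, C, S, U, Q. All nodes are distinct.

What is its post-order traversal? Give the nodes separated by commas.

The first element of pre-order is the root; it splits in-order into left and right subtrees.
Root U: left subtree has 11 nodes {M, E, F, Z, X, G, B, L, A, C, S}, right has 1 {Q}.
  Root B: left subtree has 6 nodes {M, E, F, Z, X, G}, right has 4 {L, A, C, S}.
    Root Z: left subtree has 3 nodes {M, E, F}, right has 2 {X, G}.
      Root F: left subtree has 2 nodes {M, E}, right has 0 { }.
        Root M: left subtree has 0 nodes { }, right has 1 {E}.
      Root X: left subtree has 0 nodes { }, right has 1 {G}.
    Root A: left subtree has 1 node {L}, right has 2 {C, S}.
      Root C: left subtree has 0 nodes { }, right has 1 {S}.

E, M, F, G, X, Z, L, S, C, A, B, Q, U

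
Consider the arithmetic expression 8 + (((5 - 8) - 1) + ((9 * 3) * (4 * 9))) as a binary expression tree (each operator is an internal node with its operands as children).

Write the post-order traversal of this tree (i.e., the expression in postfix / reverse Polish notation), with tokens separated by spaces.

Post-order on an expression tree gives postfix notation: for each operator, emit left operand, right operand, then the operator.

8 5 8 - 1 - 9 3 * 4 9 * * + +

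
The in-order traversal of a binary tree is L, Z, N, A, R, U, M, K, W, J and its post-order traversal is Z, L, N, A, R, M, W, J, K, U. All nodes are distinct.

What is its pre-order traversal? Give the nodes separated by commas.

U, R, A, N, L, Z, K, M, J, W

The last element of post-order is the root; it splits in-order into left and right subtrees.
Root U: left subtree has 5 nodes {L, Z, N, A, R}, right has 4 {M, K, W, J}.
  Root R: left subtree has 4 nodes {L, Z, N, A}, right has 0 { }.
    Root A: left subtree has 3 nodes {L, Z, N}, right has 0 { }.
      Root N: left subtree has 2 nodes {L, Z}, right has 0 { }.
        Root L: left subtree has 0 nodes { }, right has 1 {Z}.
  Root K: left subtree has 1 node {M}, right has 2 {W, J}.
    Root J: left subtree has 1 node {W}, right has 0 { }.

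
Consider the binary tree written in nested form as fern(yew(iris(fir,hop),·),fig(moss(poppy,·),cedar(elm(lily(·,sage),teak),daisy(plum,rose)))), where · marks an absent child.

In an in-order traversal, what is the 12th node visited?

In-order visits the left subtree, then the node, then the right subtree.
At fern: go left to yew.
  At yew: go left to iris.
    At iris: go left to fir.
      fir is a leaf — visit fir.
    Visit iris.
    At iris: go right to hop.
      hop is a leaf — visit hop.
  Visit yew.
  At yew: no right child.
Visit fern.
At fern: go right to fig.
  At fig: go left to moss.
    At moss: go left to poppy.
      poppy is a leaf — visit poppy.
    Visit moss.
    At moss: no right child.
  Visit fig.
  At fig: go right to cedar.
    At cedar: go left to elm.
      At elm: go left to lily.
        At lily: no left child.
        Visit lily.
        At lily: go right to sage.
          sage is a leaf — visit sage.
      Visit elm.
      At elm: go right to teak.
        teak is a leaf — visit teak.
    Visit cedar.
    At cedar: go right to daisy.
      At daisy: go left to plum.
        plum is a leaf — visit plum.
      Visit daisy.
      At daisy: go right to rose.
        rose is a leaf — visit rose.
Full in-order sequence: fir, iris, hop, yew, fern, poppy, moss, fig, lily, sage, elm, teak, cedar, plum, daisy, rose.

teak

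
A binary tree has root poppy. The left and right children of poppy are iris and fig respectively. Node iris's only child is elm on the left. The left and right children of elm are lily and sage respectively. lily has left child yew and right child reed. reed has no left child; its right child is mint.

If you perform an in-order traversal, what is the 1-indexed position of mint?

In-order visits the left subtree, then the node, then the right subtree.
At poppy: go left to iris.
  At iris: go left to elm.
    At elm: go left to lily.
      At lily: go left to yew.
        yew is a leaf — visit yew.
      Visit lily.
      At lily: go right to reed.
        At reed: no left child.
        Visit reed.
        At reed: go right to mint.
          mint is a leaf — visit mint.
    Visit elm.
    At elm: go right to sage.
      sage is a leaf — visit sage.
  Visit iris.
  At iris: no right child.
Visit poppy.
At poppy: go right to fig.
  fig is a leaf — visit fig.
Full in-order sequence: yew, lily, reed, mint, elm, sage, iris, poppy, fig.

4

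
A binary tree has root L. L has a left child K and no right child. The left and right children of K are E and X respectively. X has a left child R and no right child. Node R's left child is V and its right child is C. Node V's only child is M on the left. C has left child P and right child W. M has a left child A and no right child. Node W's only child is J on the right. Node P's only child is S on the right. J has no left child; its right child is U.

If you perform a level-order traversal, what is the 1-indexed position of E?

3

Level-order visits nodes level by level from the root, left to right within each level.
Level 0: L
Level 1: K
Level 2: E, X
Level 3: R
Level 4: V, C
Level 5: M, P, W
Level 6: A, S, J
Level 7: U
Full level-order sequence: L, K, E, X, R, V, C, M, P, W, A, S, J, U.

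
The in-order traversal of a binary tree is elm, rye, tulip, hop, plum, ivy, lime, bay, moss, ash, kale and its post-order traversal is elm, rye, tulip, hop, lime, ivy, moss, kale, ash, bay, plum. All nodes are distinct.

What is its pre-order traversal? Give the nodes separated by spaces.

The last element of post-order is the root; it splits in-order into left and right subtrees.
Root plum: left subtree has 4 nodes {elm, rye, tulip, hop}, right has 6 {ivy, lime, bay, moss, ash, kale}.
  Root hop: left subtree has 3 nodes {elm, rye, tulip}, right has 0 { }.
    Root tulip: left subtree has 2 nodes {elm, rye}, right has 0 { }.
      Root rye: left subtree has 1 node {elm}, right has 0 { }.
  Root bay: left subtree has 2 nodes {ivy, lime}, right has 3 {moss, ash, kale}.
    Root ivy: left subtree has 0 nodes { }, right has 1 {lime}.
    Root ash: left subtree has 1 node {moss}, right has 1 {kale}.

plum hop tulip rye elm bay ivy lime ash moss kale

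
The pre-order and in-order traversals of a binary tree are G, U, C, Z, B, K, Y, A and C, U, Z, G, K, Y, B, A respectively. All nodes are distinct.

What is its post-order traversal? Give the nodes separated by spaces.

C Z U Y K A B G

The first element of pre-order is the root; it splits in-order into left and right subtrees.
Root G: left subtree has 3 nodes {C, U, Z}, right has 4 {K, Y, B, A}.
  Root U: left subtree has 1 node {C}, right has 1 {Z}.
  Root B: left subtree has 2 nodes {K, Y}, right has 1 {A}.
    Root K: left subtree has 0 nodes { }, right has 1 {Y}.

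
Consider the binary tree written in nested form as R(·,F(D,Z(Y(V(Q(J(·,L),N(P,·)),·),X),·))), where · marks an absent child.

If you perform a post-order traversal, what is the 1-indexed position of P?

4

Post-order visits the left subtree, then the right subtree, then the node.
At R: no left child.
At R: go right to F.
  At F: go left to D.
    D is a leaf — visit D.
  At F: go right to Z.
    At Z: go left to Y.
      At Y: go left to V.
        At V: go left to Q.
          At Q: go left to J.
            At J: no left child.
            At J: go right to L.
              L is a leaf — visit L.
            Visit J.
          At Q: go right to N.
            At N: go left to P.
              P is a leaf — visit P.
            At N: no right child.
            Visit N.
          Visit Q.
        At V: no right child.
        Visit V.
      At Y: go right to X.
        X is a leaf — visit X.
      Visit Y.
    At Z: no right child.
    Visit Z.
  Visit F.
Visit R.
Full post-order sequence: D, L, J, P, N, Q, V, X, Y, Z, F, R.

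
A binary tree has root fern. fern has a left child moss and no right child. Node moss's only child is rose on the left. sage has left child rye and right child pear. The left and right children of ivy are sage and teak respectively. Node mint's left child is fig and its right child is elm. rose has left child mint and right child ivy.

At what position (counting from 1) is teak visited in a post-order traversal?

Post-order visits the left subtree, then the right subtree, then the node.
At fern: go left to moss.
  At moss: go left to rose.
    At rose: go left to mint.
      At mint: go left to fig.
        fig is a leaf — visit fig.
      At mint: go right to elm.
        elm is a leaf — visit elm.
      Visit mint.
    At rose: go right to ivy.
      At ivy: go left to sage.
        At sage: go left to rye.
          rye is a leaf — visit rye.
        At sage: go right to pear.
          pear is a leaf — visit pear.
        Visit sage.
      At ivy: go right to teak.
        teak is a leaf — visit teak.
      Visit ivy.
    Visit rose.
  At moss: no right child.
  Visit moss.
At fern: no right child.
Visit fern.
Full post-order sequence: fig, elm, mint, rye, pear, sage, teak, ivy, rose, moss, fern.

7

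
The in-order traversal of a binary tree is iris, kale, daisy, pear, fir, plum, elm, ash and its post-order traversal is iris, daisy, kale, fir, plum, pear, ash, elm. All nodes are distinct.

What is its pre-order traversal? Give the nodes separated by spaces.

elm pear kale iris daisy plum fir ash

The last element of post-order is the root; it splits in-order into left and right subtrees.
Root elm: left subtree has 6 nodes {iris, kale, daisy, pear, fir, plum}, right has 1 {ash}.
  Root pear: left subtree has 3 nodes {iris, kale, daisy}, right has 2 {fir, plum}.
    Root kale: left subtree has 1 node {iris}, right has 1 {daisy}.
    Root plum: left subtree has 1 node {fir}, right has 0 { }.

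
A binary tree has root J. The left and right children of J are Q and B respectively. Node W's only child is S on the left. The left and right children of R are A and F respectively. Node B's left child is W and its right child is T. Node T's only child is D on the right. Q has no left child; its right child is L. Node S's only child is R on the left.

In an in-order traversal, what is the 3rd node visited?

J

In-order visits the left subtree, then the node, then the right subtree.
At J: go left to Q.
  At Q: no left child.
  Visit Q.
  At Q: go right to L.
    L is a leaf — visit L.
Visit J.
At J: go right to B.
  At B: go left to W.
    At W: go left to S.
      At S: go left to R.
        At R: go left to A.
          A is a leaf — visit A.
        Visit R.
        At R: go right to F.
          F is a leaf — visit F.
      Visit S.
      At S: no right child.
    Visit W.
    At W: no right child.
  Visit B.
  At B: go right to T.
    At T: no left child.
    Visit T.
    At T: go right to D.
      D is a leaf — visit D.
Full in-order sequence: Q, L, J, A, R, F, S, W, B, T, D.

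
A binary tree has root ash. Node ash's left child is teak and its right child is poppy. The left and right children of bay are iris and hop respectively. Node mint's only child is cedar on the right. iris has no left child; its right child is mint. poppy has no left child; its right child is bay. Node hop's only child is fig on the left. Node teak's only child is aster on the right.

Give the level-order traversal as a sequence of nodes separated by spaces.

Level-order visits nodes level by level from the root, left to right within each level.
Level 0: ash
Level 1: teak, poppy
Level 2: aster, bay
Level 3: iris, hop
Level 4: mint, fig
Level 5: cedar

ash teak poppy aster bay iris hop mint fig cedar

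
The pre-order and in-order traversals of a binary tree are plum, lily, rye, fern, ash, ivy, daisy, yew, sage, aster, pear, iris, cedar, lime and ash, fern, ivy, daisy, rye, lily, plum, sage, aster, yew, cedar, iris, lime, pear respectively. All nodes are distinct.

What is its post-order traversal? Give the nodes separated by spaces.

The first element of pre-order is the root; it splits in-order into left and right subtrees.
Root plum: left subtree has 6 nodes {ash, fern, ivy, daisy, rye, lily}, right has 7 {sage, aster, yew, cedar, iris, lime, pear}.
  Root lily: left subtree has 5 nodes {ash, fern, ivy, daisy, rye}, right has 0 { }.
    Root rye: left subtree has 4 nodes {ash, fern, ivy, daisy}, right has 0 { }.
      Root fern: left subtree has 1 node {ash}, right has 2 {ivy, daisy}.
        Root ivy: left subtree has 0 nodes { }, right has 1 {daisy}.
  Root yew: left subtree has 2 nodes {sage, aster}, right has 4 {cedar, iris, lime, pear}.
    Root sage: left subtree has 0 nodes { }, right has 1 {aster}.
    Root pear: left subtree has 3 nodes {cedar, iris, lime}, right has 0 { }.
      Root iris: left subtree has 1 node {cedar}, right has 1 {lime}.

ash daisy ivy fern rye lily aster sage cedar lime iris pear yew plum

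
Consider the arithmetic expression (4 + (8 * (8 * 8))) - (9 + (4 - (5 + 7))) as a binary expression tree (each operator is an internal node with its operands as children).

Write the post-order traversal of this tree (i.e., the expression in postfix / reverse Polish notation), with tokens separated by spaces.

4 8 8 8 * * + 9 4 5 7 + - + -

Post-order on an expression tree gives postfix notation: for each operator, emit left operand, right operand, then the operator.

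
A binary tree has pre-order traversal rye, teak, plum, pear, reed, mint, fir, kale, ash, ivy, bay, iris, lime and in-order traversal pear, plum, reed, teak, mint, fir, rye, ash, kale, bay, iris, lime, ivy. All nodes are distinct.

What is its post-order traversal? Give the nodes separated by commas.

The first element of pre-order is the root; it splits in-order into left and right subtrees.
Root rye: left subtree has 6 nodes {pear, plum, reed, teak, mint, fir}, right has 6 {ash, kale, bay, iris, lime, ivy}.
  Root teak: left subtree has 3 nodes {pear, plum, reed}, right has 2 {mint, fir}.
    Root plum: left subtree has 1 node {pear}, right has 1 {reed}.
    Root mint: left subtree has 0 nodes { }, right has 1 {fir}.
  Root kale: left subtree has 1 node {ash}, right has 4 {bay, iris, lime, ivy}.
    Root ivy: left subtree has 3 nodes {bay, iris, lime}, right has 0 { }.
      Root bay: left subtree has 0 nodes { }, right has 2 {iris, lime}.
        Root iris: left subtree has 0 nodes { }, right has 1 {lime}.

pear, reed, plum, fir, mint, teak, ash, lime, iris, bay, ivy, kale, rye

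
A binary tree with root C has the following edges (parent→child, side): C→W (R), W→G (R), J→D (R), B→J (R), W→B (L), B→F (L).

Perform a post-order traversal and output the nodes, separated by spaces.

Post-order visits the left subtree, then the right subtree, then the node.
At C: no left child.
At C: go right to W.
  At W: go left to B.
    At B: go left to F.
      F is a leaf — visit F.
    At B: go right to J.
      At J: no left child.
      At J: go right to D.
        D is a leaf — visit D.
      Visit J.
    Visit B.
  At W: go right to G.
    G is a leaf — visit G.
  Visit W.
Visit C.

F D J B G W C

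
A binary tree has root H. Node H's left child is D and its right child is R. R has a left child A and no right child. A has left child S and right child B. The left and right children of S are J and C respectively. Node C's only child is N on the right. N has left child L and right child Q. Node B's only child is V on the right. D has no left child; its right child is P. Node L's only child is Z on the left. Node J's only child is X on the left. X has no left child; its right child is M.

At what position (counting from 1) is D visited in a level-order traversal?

2

Level-order visits nodes level by level from the root, left to right within each level.
Level 0: H
Level 1: D, R
Level 2: P, A
Level 3: S, B
Level 4: J, C, V
Level 5: X, N
Level 6: M, L, Q
Level 7: Z
Full level-order sequence: H, D, R, P, A, S, B, J, C, V, X, N, M, L, Q, Z.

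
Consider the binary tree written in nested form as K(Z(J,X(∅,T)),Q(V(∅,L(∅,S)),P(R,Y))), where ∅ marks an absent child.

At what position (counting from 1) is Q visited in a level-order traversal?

3

Level-order visits nodes level by level from the root, left to right within each level.
Level 0: K
Level 1: Z, Q
Level 2: J, X, V, P
Level 3: T, L, R, Y
Level 4: S
Full level-order sequence: K, Z, Q, J, X, V, P, T, L, R, Y, S.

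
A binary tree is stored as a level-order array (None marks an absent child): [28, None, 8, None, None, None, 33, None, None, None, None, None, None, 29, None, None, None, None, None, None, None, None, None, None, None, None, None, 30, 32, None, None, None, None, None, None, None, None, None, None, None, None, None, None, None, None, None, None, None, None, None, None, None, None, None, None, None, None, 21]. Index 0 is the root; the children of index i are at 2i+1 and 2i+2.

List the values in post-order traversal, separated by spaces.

30 21 32 29 33 8 28

Post-order visits the left subtree, then the right subtree, then the node.
At 28: no left child.
At 28: go right to 8.
  At 8: no left child.
  At 8: go right to 33.
    At 33: go left to 29.
      At 29: go left to 30.
        30 is a leaf — visit 30.
      At 29: go right to 32.
        At 32: go left to 21.
          21 is a leaf — visit 21.
        At 32: no right child.
        Visit 32.
      Visit 29.
    At 33: no right child.
    Visit 33.
  Visit 8.
Visit 28.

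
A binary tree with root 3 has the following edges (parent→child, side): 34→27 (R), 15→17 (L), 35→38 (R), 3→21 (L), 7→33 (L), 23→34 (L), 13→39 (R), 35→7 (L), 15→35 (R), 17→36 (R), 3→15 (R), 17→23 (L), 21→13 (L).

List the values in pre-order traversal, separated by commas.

Pre-order visits the node, then its left subtree, then its right subtree.
Visit 3.
At 3: go left to 21.
  Visit 21.
  At 21: go left to 13.
    Visit 13.
    At 13: no left child.
    At 13: go right to 39.
      39 is a leaf — visit 39.
  At 21: no right child.
At 3: go right to 15.
  Visit 15.
  At 15: go left to 17.
    Visit 17.
    At 17: go left to 23.
      Visit 23.
      At 23: go left to 34.
        Visit 34.
        At 34: no left child.
        At 34: go right to 27.
          27 is a leaf — visit 27.
      At 23: no right child.
    At 17: go right to 36.
      36 is a leaf — visit 36.
  At 15: go right to 35.
    Visit 35.
    At 35: go left to 7.
      Visit 7.
      At 7: go left to 33.
        33 is a leaf — visit 33.
      At 7: no right child.
    At 35: go right to 38.
      38 is a leaf — visit 38.

3, 21, 13, 39, 15, 17, 23, 34, 27, 36, 35, 7, 33, 38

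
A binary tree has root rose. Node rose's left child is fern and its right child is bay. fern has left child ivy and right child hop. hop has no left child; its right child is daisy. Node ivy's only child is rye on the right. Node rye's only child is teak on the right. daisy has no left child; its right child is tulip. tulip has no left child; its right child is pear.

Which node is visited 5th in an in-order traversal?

In-order visits the left subtree, then the node, then the right subtree.
At rose: go left to fern.
  At fern: go left to ivy.
    At ivy: no left child.
    Visit ivy.
    At ivy: go right to rye.
      At rye: no left child.
      Visit rye.
      At rye: go right to teak.
        teak is a leaf — visit teak.
  Visit fern.
  At fern: go right to hop.
    At hop: no left child.
    Visit hop.
    At hop: go right to daisy.
      At daisy: no left child.
      Visit daisy.
      At daisy: go right to tulip.
        At tulip: no left child.
        Visit tulip.
        At tulip: go right to pear.
          pear is a leaf — visit pear.
Visit rose.
At rose: go right to bay.
  bay is a leaf — visit bay.
Full in-order sequence: ivy, rye, teak, fern, hop, daisy, tulip, pear, rose, bay.

hop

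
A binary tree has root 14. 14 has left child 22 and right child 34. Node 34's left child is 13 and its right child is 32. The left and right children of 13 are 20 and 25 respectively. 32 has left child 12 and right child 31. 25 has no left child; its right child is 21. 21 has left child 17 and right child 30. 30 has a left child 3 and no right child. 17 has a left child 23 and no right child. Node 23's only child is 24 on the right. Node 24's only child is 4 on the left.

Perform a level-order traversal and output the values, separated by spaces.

14 22 34 13 32 20 25 12 31 21 17 30 23 3 24 4

Level-order visits nodes level by level from the root, left to right within each level.
Level 0: 14
Level 1: 22, 34
Level 2: 13, 32
Level 3: 20, 25, 12, 31
Level 4: 21
Level 5: 17, 30
Level 6: 23, 3
Level 7: 24
Level 8: 4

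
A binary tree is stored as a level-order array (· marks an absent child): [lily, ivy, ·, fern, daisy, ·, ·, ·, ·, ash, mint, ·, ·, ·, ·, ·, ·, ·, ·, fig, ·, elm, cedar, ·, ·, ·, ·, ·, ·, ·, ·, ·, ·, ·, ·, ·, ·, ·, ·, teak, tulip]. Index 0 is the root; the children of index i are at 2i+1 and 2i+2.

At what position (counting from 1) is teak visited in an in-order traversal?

3

In-order visits the left subtree, then the node, then the right subtree.
At lily: go left to ivy.
  At ivy: go left to fern.
    fern is a leaf — visit fern.
  Visit ivy.
  At ivy: go right to daisy.
    At daisy: go left to ash.
      At ash: go left to fig.
        At fig: go left to teak.
          teak is a leaf — visit teak.
        Visit fig.
        At fig: go right to tulip.
          tulip is a leaf — visit tulip.
      Visit ash.
      At ash: no right child.
    Visit daisy.
    At daisy: go right to mint.
      At mint: go left to elm.
        elm is a leaf — visit elm.
      Visit mint.
      At mint: go right to cedar.
        cedar is a leaf — visit cedar.
Visit lily.
At lily: no right child.
Full in-order sequence: fern, ivy, teak, fig, tulip, ash, daisy, elm, mint, cedar, lily.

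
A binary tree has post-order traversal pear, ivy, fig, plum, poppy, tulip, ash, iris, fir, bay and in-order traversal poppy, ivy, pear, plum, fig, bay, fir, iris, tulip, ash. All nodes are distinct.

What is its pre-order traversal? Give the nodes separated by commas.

bay, poppy, plum, ivy, pear, fig, fir, iris, ash, tulip

The last element of post-order is the root; it splits in-order into left and right subtrees.
Root bay: left subtree has 5 nodes {poppy, ivy, pear, plum, fig}, right has 4 {fir, iris, tulip, ash}.
  Root poppy: left subtree has 0 nodes { }, right has 4 {ivy, pear, plum, fig}.
    Root plum: left subtree has 2 nodes {ivy, pear}, right has 1 {fig}.
      Root ivy: left subtree has 0 nodes { }, right has 1 {pear}.
  Root fir: left subtree has 0 nodes { }, right has 3 {iris, tulip, ash}.
    Root iris: left subtree has 0 nodes { }, right has 2 {tulip, ash}.
      Root ash: left subtree has 1 node {tulip}, right has 0 { }.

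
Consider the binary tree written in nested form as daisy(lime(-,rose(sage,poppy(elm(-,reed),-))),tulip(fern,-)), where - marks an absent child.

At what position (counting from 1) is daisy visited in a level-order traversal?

Level-order visits nodes level by level from the root, left to right within each level.
Level 0: daisy
Level 1: lime, tulip
Level 2: rose, fern
Level 3: sage, poppy
Level 4: elm
Level 5: reed
Full level-order sequence: daisy, lime, tulip, rose, fern, sage, poppy, elm, reed.

1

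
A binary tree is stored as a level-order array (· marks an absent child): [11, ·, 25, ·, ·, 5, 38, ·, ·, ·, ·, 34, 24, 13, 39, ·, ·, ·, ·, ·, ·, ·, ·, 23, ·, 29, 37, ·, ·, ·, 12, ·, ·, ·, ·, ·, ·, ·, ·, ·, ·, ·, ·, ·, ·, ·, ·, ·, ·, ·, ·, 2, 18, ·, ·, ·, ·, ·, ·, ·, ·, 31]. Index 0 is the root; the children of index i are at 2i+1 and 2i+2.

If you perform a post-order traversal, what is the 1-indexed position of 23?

1

Post-order visits the left subtree, then the right subtree, then the node.
At 11: no left child.
At 11: go right to 25.
  At 25: go left to 5.
    At 5: go left to 34.
      At 34: go left to 23.
        23 is a leaf — visit 23.
      At 34: no right child.
      Visit 34.
    At 5: go right to 24.
      At 24: go left to 29.
        At 29: go left to 2.
          2 is a leaf — visit 2.
        At 29: go right to 18.
          18 is a leaf — visit 18.
        Visit 29.
      At 24: go right to 37.
        37 is a leaf — visit 37.
      Visit 24.
    Visit 5.
  At 25: go right to 38.
    At 38: go left to 13.
      13 is a leaf — visit 13.
    At 38: go right to 39.
      At 39: no left child.
      At 39: go right to 12.
        At 12: go left to 31.
          31 is a leaf — visit 31.
        At 12: no right child.
        Visit 12.
      Visit 39.
    Visit 38.
  Visit 25.
Visit 11.
Full post-order sequence: 23, 34, 2, 18, 29, 37, 24, 5, 13, 31, 12, 39, 38, 25, 11.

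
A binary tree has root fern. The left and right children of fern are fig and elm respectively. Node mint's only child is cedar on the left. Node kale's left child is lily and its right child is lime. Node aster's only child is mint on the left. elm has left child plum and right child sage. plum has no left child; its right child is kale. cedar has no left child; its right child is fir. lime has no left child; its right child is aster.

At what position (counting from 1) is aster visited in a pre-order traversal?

Pre-order visits the node, then its left subtree, then its right subtree.
Visit fern.
At fern: go left to fig.
  fig is a leaf — visit fig.
At fern: go right to elm.
  Visit elm.
  At elm: go left to plum.
    Visit plum.
    At plum: no left child.
    At plum: go right to kale.
      Visit kale.
      At kale: go left to lily.
        lily is a leaf — visit lily.
      At kale: go right to lime.
        Visit lime.
        At lime: no left child.
        At lime: go right to aster.
          Visit aster.
          At aster: go left to mint.
            Visit mint.
            At mint: go left to cedar.
              Visit cedar.
              At cedar: no left child.
              At cedar: go right to fir.
                fir is a leaf — visit fir.
            At mint: no right child.
          At aster: no right child.
  At elm: go right to sage.
    sage is a leaf — visit sage.
Full pre-order sequence: fern, fig, elm, plum, kale, lily, lime, aster, mint, cedar, fir, sage.

8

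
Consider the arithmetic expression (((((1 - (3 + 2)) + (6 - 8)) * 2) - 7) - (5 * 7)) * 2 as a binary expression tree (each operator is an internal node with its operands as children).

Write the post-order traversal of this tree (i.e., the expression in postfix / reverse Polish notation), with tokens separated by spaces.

Post-order on an expression tree gives postfix notation: for each operator, emit left operand, right operand, then the operator.

1 3 2 + - 6 8 - + 2 * 7 - 5 7 * - 2 *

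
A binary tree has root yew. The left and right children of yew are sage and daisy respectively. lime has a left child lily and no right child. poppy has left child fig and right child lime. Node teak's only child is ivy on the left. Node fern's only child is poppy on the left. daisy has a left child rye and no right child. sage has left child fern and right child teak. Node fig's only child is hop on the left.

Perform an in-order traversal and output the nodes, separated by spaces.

In-order visits the left subtree, then the node, then the right subtree.
At yew: go left to sage.
  At sage: go left to fern.
    At fern: go left to poppy.
      At poppy: go left to fig.
        At fig: go left to hop.
          hop is a leaf — visit hop.
        Visit fig.
        At fig: no right child.
      Visit poppy.
      At poppy: go right to lime.
        At lime: go left to lily.
          lily is a leaf — visit lily.
        Visit lime.
        At lime: no right child.
    Visit fern.
    At fern: no right child.
  Visit sage.
  At sage: go right to teak.
    At teak: go left to ivy.
      ivy is a leaf — visit ivy.
    Visit teak.
    At teak: no right child.
Visit yew.
At yew: go right to daisy.
  At daisy: go left to rye.
    rye is a leaf — visit rye.
  Visit daisy.
  At daisy: no right child.

hop fig poppy lily lime fern sage ivy teak yew rye daisy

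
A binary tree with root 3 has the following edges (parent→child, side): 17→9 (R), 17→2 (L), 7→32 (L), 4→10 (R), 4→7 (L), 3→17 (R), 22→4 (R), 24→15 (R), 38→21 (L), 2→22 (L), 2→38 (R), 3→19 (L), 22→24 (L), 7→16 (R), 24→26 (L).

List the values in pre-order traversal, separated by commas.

3, 19, 17, 2, 22, 24, 26, 15, 4, 7, 32, 16, 10, 38, 21, 9

Pre-order visits the node, then its left subtree, then its right subtree.
Visit 3.
At 3: go left to 19.
  19 is a leaf — visit 19.
At 3: go right to 17.
  Visit 17.
  At 17: go left to 2.
    Visit 2.
    At 2: go left to 22.
      Visit 22.
      At 22: go left to 24.
        Visit 24.
        At 24: go left to 26.
          26 is a leaf — visit 26.
        At 24: go right to 15.
          15 is a leaf — visit 15.
      At 22: go right to 4.
        Visit 4.
        At 4: go left to 7.
          Visit 7.
          At 7: go left to 32.
            32 is a leaf — visit 32.
          At 7: go right to 16.
            16 is a leaf — visit 16.
        At 4: go right to 10.
          10 is a leaf — visit 10.
    At 2: go right to 38.
      Visit 38.
      At 38: go left to 21.
        21 is a leaf — visit 21.
      At 38: no right child.
  At 17: go right to 9.
    9 is a leaf — visit 9.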